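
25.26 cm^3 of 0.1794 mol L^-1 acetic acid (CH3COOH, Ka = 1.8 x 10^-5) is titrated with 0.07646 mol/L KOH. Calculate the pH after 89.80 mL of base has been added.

n(acid) = 0.1794 x 0.02526 = 0.004532 mol; n(KOH) added = 0.07646 x 0.08980 = 0.006866 mol.
Base is in excess by 0.006866 - 0.004532 = 0.002334 mol in a total volume of 0.1151 L.
[OH^-] = 0.002334/0.1151 = 0.02029 M, so pOH = 1.69 and pH = 14.00 - 1.69 = 12.31.

12.31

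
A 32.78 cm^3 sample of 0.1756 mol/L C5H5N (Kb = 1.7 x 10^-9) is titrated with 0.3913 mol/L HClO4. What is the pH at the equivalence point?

3.07

n(C5H5N) = 0.1756 x 0.03278 = 0.005756 mol; V(HClO4) at equivalence = 0.005756/0.3913 = 0.01471 L.
At equivalence the base is fully converted to C5H5NH+; total volume = 0.04749 L, so [C5H5NH+] = 0.005756/0.04749 = 0.1212 M.
Ka(C5H5NH+) = Kw/Kb = 1.0e-14 / 1.7 x 10^-9 = 5.88e-6.
[H^+] = sqrt(Ka x [C5H5NH+]) = sqrt(5.88e-6 x 0.1212) = 0.000844 M.
pH = -log(0.000844) = 3.07.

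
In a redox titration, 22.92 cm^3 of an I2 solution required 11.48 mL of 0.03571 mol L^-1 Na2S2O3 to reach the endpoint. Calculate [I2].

0.00894 M

n(Na2S2O3) = 0.03571 x 0.01148 = 0.0004100 mol.
From the balanced equation, 2 mol Na2S2O3 reacts with 1 mol I2, so n(I2) = 0.0004100 x 1/2 = 0.0002050 mol.
[I2] = 0.0002050 / 0.02292 L = 0.00894 M.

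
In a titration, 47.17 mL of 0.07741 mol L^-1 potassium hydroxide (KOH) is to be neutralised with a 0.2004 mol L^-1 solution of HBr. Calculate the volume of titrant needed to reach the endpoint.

n(KOH) = 0.07741 mol/L x 0.04717 L = 0.003651 mol.
At equivalence n(HBr) = n(KOH) = 0.003651 mol.
V(HBr) = 0.003651 / 0.2004 = 0.01822 L = 18.2 mL.

18.2 mL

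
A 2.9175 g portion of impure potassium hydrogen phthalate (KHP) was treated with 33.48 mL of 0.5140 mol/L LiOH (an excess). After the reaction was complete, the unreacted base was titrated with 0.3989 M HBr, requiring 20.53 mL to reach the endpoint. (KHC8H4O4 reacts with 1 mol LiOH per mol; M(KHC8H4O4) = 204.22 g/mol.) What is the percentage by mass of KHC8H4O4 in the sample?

63.1%

Total n(LiOH) added = 0.5140 x 0.03348 = 0.01721 mol.
n(HBr) used = 0.3989 x 0.02053 = 0.008189 mol, which equals the excess n(LiOH).
So n(LiOH) consumed by the sample = 0.01721 - 0.008189 = 0.009019 mol.
n(KHC8H4O4) = 0.009019 / 1 = 0.009019 mol.
mass KHC8H4O4 = 0.009019 x 204.22 = 1.842 g, so %KHC8H4O4 = 1.842/2.9175 x 100 = 63.1%.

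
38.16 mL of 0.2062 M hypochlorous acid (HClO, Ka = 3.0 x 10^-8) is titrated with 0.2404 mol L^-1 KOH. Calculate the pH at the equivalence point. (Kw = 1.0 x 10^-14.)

n(HClO) = 0.2062 x 0.03816 = 0.007869 mol; V(KOH) at equivalence = 0.007869/0.2404 = 0.03273 L.
At equivalence all the acid is converted to ClO-; total volume = 0.03816 + 0.03273 = 0.07089 L, so [ClO-] = 0.007869/0.07089 = 0.1110 M.
Kb = Kw/Ka = 1.0e-14 / 3.0 x 10^-8 = 3.33e-7.
[OH^-] = sqrt(Kb x [ClO-]) = sqrt(3.33e-7 x 0.1110) = 0.000192 M.
pOH = 3.72, so pH = 14.00 - 3.72 = 10.28.

10.28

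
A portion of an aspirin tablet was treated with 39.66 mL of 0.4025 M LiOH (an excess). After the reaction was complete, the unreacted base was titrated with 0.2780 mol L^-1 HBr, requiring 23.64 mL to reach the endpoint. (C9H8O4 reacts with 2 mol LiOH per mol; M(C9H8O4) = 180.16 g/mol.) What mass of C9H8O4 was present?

0.846 g

Total n(LiOH) added = 0.4025 x 0.03966 = 0.01596 mol.
n(HBr) used = 0.2780 x 0.02364 = 0.006572 mol, which equals the excess n(LiOH).
So n(LiOH) consumed by the sample = 0.01596 - 0.006572 = 0.009391 mol.
n(C9H8O4) = 0.009391 / 2 = 0.004696 mol.
mass = 0.004696 mol x 180.16 g/mol = 0.846 g.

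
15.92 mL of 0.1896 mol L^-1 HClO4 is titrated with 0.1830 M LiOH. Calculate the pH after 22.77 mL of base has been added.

12.47

n(acid) = 0.1896 x 0.01592 = 0.003018 mol; n(LiOH) added = 0.1830 x 0.02277 = 0.004167 mol.
Base is in excess by 0.004167 - 0.003018 = 0.001148 mol in a total volume of 0.03869 L.
[OH^-] = 0.001148/0.03869 = 0.02968 M, so pOH = 1.53 and pH = 14.00 - 1.53 = 12.47.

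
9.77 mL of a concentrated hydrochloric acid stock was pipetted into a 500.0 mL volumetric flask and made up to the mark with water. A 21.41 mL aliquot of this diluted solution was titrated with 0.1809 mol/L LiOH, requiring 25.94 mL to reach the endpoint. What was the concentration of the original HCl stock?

11.2 M

n(LiOH) = 0.1809 x 0.02594 = 0.004693 mol.
n(HCl) in the aliquot = 0.004693 mol.
[diluted HCl] = 0.004693 / 0.02141 = 0.2192 M.
Dilution factor = 500.0/9.770 = 51.18, so [stock] = 0.2192 x 51.18 = 11.2 M.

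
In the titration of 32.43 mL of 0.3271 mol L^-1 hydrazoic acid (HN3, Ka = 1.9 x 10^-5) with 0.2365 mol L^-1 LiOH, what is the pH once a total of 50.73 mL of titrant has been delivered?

n(acid) = 0.3271 x 0.03243 = 0.01061 mol; n(LiOH) added = 0.2365 x 0.05073 = 0.01200 mol.
Base is in excess by 0.01200 - 0.01061 = 0.001390 mol in a total volume of 0.08316 L.
[OH^-] = 0.001390/0.08316 = 0.01671 M, so pOH = 1.78 and pH = 14.00 - 1.78 = 12.22.

12.22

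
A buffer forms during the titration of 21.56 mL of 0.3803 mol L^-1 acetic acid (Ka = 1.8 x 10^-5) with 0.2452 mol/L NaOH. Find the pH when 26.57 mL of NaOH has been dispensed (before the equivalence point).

Initial n(CH3COOH) = 0.3803 x 0.02156 = 0.008199 mol.
n(NaOH) added = 0.2452 x 0.02657 = 0.006515 mol, converting that many moles of CH3COOH to CH3COO-.
Remaining n(CH3COOH) = 0.001684 mol; n(CH3COO-) = 0.006515 mol.
By Henderson-Hasselbalch, pH = pKa + log([A^-]/[HA]) = 4.74 + log(0.006515/0.001684) = 4.74 + (+0.59) = 5.33.

5.33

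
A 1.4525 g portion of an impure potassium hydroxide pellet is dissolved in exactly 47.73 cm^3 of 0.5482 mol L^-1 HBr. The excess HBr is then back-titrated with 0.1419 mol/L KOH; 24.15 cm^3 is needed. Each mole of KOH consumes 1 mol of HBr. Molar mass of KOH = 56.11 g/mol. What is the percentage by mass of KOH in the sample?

Total n(HBr) added = 0.5482 x 0.04773 = 0.02617 mol.
n(KOH) used = 0.1419 x 0.02415 = 0.003427 mol, which equals the excess n(HBr).
So n(HBr) consumed by the sample = 0.02617 - 0.003427 = 0.02274 mol.
n(KOH) = 0.02274 / 1 = 0.02274 mol.
mass KOH = 0.02274 x 56.11 = 1.276 g, so %KOH = 1.276/1.4525 x 100 = 87.8%.

87.8%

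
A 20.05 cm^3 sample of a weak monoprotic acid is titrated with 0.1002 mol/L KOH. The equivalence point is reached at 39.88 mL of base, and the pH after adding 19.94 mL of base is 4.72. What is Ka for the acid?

1.9 x 10^-5

19.94 mL is half of the equivalence volume, so this is the half-equivalence point where [HA] = [A^-].
At half-equivalence pH = pKa, so pKa = 4.72.
Ka = 10^(-4.72) = 1.9 x 10^-5.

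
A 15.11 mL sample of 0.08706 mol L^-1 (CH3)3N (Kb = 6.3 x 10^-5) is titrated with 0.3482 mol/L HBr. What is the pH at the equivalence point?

5.48

n((CH3)3N) = 0.08706 x 0.01511 = 0.001315 mol; V(HBr) at equivalence = 0.001315/0.3482 = 0.003778 L.
At equivalence the base is fully converted to (CH3)3NH+; total volume = 0.01889 L, so [(CH3)3NH+] = 0.001315/0.01889 = 0.06965 M.
Ka((CH3)3NH+) = Kw/Kb = 1.0e-14 / 6.3 x 10^-5 = 1.59e-10.
[H^+] = sqrt(Ka x [(CH3)3NH+]) = sqrt(1.59e-10 x 0.06965) = 3.32e-6 M.
pH = -log(3.32e-6) = 5.48.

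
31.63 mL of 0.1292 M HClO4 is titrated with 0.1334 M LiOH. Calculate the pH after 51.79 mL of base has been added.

12.53

n(acid) = 0.1292 x 0.03163 = 0.004087 mol; n(LiOH) added = 0.1334 x 0.05179 = 0.006909 mol.
Base is in excess by 0.006909 - 0.004087 = 0.002822 mol in a total volume of 0.08342 L.
[OH^-] = 0.002822/0.08342 = 0.03383 M, so pOH = 1.47 and pH = 14.00 - 1.47 = 12.53.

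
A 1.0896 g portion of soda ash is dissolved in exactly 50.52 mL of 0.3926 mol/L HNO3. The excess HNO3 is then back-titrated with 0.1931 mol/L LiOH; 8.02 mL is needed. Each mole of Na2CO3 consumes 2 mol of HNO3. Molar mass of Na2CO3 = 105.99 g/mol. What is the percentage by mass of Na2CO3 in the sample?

88.9%

Total n(HNO3) added = 0.3926 x 0.05052 = 0.01983 mol.
n(LiOH) used = 0.1931 x 0.008020 = 0.001549 mol, which equals the excess n(HNO3).
So n(HNO3) consumed by the sample = 0.01983 - 0.001549 = 0.01829 mol.
n(Na2CO3) = 0.01829 / 2 = 0.009143 mol.
mass Na2CO3 = 0.009143 x 105.99 = 0.9690 g, so %Na2CO3 = 0.9690/1.0896 x 100 = 88.9%.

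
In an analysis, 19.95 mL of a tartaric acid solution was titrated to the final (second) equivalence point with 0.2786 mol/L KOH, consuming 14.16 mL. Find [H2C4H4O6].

n(KOH) = 0.2786 x 0.01416 = 0.003945 mol.
At the final (second) equivalence point, 2 mol OH^- react per mol H2C4H4O6, so n(H2C4H4O6) = 0.003945 / 2 = 0.001972 mol.
[H2C4H4O6] = 0.001972 / 0.01995 L = 0.0989 M.

0.0989 M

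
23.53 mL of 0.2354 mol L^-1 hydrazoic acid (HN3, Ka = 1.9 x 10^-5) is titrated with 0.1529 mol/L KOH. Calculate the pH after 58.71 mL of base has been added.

n(acid) = 0.2354 x 0.02353 = 0.005539 mol; n(KOH) added = 0.1529 x 0.05871 = 0.008977 mol.
Base is in excess by 0.008977 - 0.005539 = 0.003438 mol in a total volume of 0.08224 L.
[OH^-] = 0.003438/0.08224 = 0.04180 M, so pOH = 1.38 and pH = 14.00 - 1.38 = 12.62.

12.62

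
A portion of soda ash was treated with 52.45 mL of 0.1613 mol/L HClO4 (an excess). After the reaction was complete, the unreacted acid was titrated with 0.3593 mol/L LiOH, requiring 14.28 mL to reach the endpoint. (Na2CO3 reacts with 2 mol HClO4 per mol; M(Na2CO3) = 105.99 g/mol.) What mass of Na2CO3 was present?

Total n(HClO4) added = 0.1613 x 0.05245 = 0.008460 mol.
n(LiOH) used = 0.3593 x 0.01428 = 0.005131 mol, which equals the excess n(HClO4).
So n(HClO4) consumed by the sample = 0.008460 - 0.005131 = 0.003329 mol.
n(Na2CO3) = 0.003329 / 2 = 0.001665 mol.
mass = 0.001665 mol x 105.99 g/mol = 0.176 g.

0.176 g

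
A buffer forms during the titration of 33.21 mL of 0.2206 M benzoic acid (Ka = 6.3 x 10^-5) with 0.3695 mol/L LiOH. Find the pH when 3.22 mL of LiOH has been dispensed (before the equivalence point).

Initial n(C6H5COOH) = 0.2206 x 0.03321 = 0.007326 mol.
n(LiOH) added = 0.3695 x 0.003220 = 0.001190 mol, converting that many moles of C6H5COOH to C6H5COO-.
Remaining n(C6H5COOH) = 0.006136 mol; n(C6H5COO-) = 0.001190 mol.
By Henderson-Hasselbalch, pH = pKa + log([A^-]/[HA]) = 4.20 + log(0.001190/0.006136) = 4.20 + (-0.71) = 3.49.

3.49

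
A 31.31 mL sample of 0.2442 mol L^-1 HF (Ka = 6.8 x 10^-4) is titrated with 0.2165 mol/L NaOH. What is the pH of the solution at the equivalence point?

n(HF) = 0.2442 x 0.03131 = 0.007646 mol; V(NaOH) at equivalence = 0.007646/0.2165 = 0.03532 L.
At equivalence all the acid is converted to F-; total volume = 0.03131 + 0.03532 = 0.06663 L, so [F-] = 0.007646/0.06663 = 0.1148 M.
Kb = Kw/Ka = 1.0e-14 / 6.8 x 10^-4 = 1.47e-11.
[OH^-] = sqrt(Kb x [F-]) = sqrt(1.47e-11 x 0.1148) = 1.30e-6 M.
pOH = 5.89, so pH = 14.00 - 5.89 = 8.11.

8.11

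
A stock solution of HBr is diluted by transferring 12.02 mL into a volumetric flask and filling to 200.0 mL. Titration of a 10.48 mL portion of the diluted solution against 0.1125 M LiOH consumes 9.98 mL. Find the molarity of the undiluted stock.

n(LiOH) = 0.1125 x 0.009980 = 0.001123 mol.
n(HBr) in the aliquot = 0.001123 mol.
[diluted HBr] = 0.001123 / 0.01048 = 0.1071 M.
Dilution factor = 200.0/12.02 = 16.64, so [stock] = 0.1071 x 16.64 = 1.78 M.

1.78 M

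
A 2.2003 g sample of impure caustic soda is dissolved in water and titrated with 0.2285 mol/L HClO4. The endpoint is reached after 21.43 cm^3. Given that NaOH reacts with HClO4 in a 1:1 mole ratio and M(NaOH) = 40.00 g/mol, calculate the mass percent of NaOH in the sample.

n(HClO4) = 0.2285 x 0.02143 = 0.004897 mol.
n(NaOH) = 0.004897 / 1 = 0.004897 mol.
mass of NaOH = 0.004897 x 40.00 = 0.1959 g.
% purity = 0.1959 / 2.2003 x 100 = 8.90%.

8.90%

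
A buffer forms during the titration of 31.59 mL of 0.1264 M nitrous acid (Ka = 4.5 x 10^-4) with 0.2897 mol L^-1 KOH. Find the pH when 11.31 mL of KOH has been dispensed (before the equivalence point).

4.01

Initial n(HNO2) = 0.1264 x 0.03159 = 0.003993 mol.
n(KOH) added = 0.2897 x 0.01131 = 0.003277 mol, converting that many moles of HNO2 to NO2-.
Remaining n(HNO2) = 0.0007165 mol; n(NO2-) = 0.003277 mol.
By Henderson-Hasselbalch, pH = pKa + log([A^-]/[HA]) = 3.35 + log(0.003277/0.0007165) = 3.35 + (+0.66) = 4.01.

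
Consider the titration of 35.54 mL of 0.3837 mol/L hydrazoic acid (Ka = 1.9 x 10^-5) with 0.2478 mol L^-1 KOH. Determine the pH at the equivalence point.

8.95

n(HN3) = 0.3837 x 0.03554 = 0.01364 mol; V(KOH) at equivalence = 0.01364/0.2478 = 0.05503 L.
At equivalence all the acid is converted to N3-; total volume = 0.03554 + 0.05503 = 0.09057 L, so [N3-] = 0.01364/0.09057 = 0.1506 M.
Kb = Kw/Ka = 1.0e-14 / 1.9 x 10^-5 = 5.26e-10.
[OH^-] = sqrt(Kb x [N3-]) = sqrt(5.26e-10 x 0.1506) = 8.90e-6 M.
pOH = 5.05, so pH = 14.00 - 5.05 = 8.95.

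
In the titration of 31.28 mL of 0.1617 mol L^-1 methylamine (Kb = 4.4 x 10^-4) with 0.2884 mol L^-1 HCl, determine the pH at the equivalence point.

n(CH3NH2) = 0.1617 x 0.03128 = 0.005058 mol; V(HCl) at equivalence = 0.005058/0.2884 = 0.01754 L.
At equivalence the base is fully converted to CH3NH3+; total volume = 0.04882 L, so [CH3NH3+] = 0.005058/0.04882 = 0.1036 M.
Ka(CH3NH3+) = Kw/Kb = 1.0e-14 / 4.4 x 10^-4 = 2.27e-11.
[H^+] = sqrt(Ka x [CH3NH3+]) = sqrt(2.27e-11 x 0.1036) = 1.53e-6 M.
pH = -log(1.53e-6) = 5.81.

5.81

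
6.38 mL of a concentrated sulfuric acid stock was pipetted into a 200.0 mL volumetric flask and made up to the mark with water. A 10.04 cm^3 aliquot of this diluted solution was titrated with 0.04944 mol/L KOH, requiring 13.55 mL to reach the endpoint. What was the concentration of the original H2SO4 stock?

1.05 M

n(KOH) = 0.04944 x 0.01355 = 0.0006699 mol.
n(H2SO4) in the aliquot = 0.0006699 x 1/2 = 0.0003350 mol.
[diluted H2SO4] = 0.0003350 / 0.01004 = 0.03336 M.
Dilution factor = 200.0/6.380 = 31.35, so [stock] = 0.03336 x 31.35 = 1.05 M.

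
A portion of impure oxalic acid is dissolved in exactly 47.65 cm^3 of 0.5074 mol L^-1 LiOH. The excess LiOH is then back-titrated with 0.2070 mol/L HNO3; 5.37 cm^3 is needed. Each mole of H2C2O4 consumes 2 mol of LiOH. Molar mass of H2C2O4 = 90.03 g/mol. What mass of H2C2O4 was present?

Total n(LiOH) added = 0.5074 x 0.04765 = 0.02418 mol.
n(HNO3) used = 0.2070 x 0.005370 = 0.001112 mol, which equals the excess n(LiOH).
So n(LiOH) consumed by the sample = 0.02418 - 0.001112 = 0.02307 mol.
n(H2C2O4) = 0.02307 / 2 = 0.01153 mol.
mass = 0.01153 mol x 90.03 g/mol = 1.04 g.

1.04 g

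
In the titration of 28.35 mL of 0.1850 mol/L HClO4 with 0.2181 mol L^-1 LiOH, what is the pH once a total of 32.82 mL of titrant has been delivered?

n(acid) = 0.1850 x 0.02835 = 0.005245 mol; n(LiOH) added = 0.2181 x 0.03282 = 0.007158 mol.
Base is in excess by 0.007158 - 0.005245 = 0.001913 mol in a total volume of 0.06117 L.
[OH^-] = 0.001913/0.06117 = 0.03128 M, so pOH = 1.50 and pH = 14.00 - 1.50 = 12.50.

12.50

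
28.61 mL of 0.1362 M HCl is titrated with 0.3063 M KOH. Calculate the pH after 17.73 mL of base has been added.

n(acid) = 0.1362 x 0.02861 = 0.003897 mol; n(KOH) added = 0.3063 x 0.01773 = 0.005431 mol.
Base is in excess by 0.005431 - 0.003897 = 0.001534 mol in a total volume of 0.04634 L.
[OH^-] = 0.001534/0.04634 = 0.03310 M, so pOH = 1.48 and pH = 14.00 - 1.48 = 12.52.

12.52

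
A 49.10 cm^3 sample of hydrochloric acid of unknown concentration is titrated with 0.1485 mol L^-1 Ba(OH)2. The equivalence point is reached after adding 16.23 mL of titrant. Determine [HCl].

n(Ba(OH)2) delivered = 0.1485 x 0.01623 = 0.002410 mol.
The reaction is 2 HCl + 1 Ba(OH)2, so n(HCl) = 0.002410 x 2/1 = 0.004820 mol.
[HCl] = 0.004820 mol / 0.04910 L = 0.0982 M.

0.0982 M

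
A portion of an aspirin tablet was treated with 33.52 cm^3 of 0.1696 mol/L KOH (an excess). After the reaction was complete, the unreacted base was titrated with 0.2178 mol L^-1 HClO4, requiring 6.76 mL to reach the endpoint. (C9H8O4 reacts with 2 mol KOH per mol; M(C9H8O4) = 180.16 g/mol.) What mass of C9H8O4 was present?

Total n(KOH) added = 0.1696 x 0.03352 = 0.005685 mol.
n(HClO4) used = 0.2178 x 0.006760 = 0.001472 mol, which equals the excess n(KOH).
So n(KOH) consumed by the sample = 0.005685 - 0.001472 = 0.004213 mol.
n(C9H8O4) = 0.004213 / 2 = 0.002106 mol.
mass = 0.002106 mol x 180.16 g/mol = 0.379 g.

0.379 g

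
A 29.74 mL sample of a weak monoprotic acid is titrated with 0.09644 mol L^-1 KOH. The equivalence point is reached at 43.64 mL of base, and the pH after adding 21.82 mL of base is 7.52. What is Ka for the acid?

21.82 mL is half of the equivalence volume, so this is the half-equivalence point where [HA] = [A^-].
At half-equivalence pH = pKa, so pKa = 7.52.
Ka = 10^(-7.52) = 3.0 x 10^-8.

3.0 x 10^-8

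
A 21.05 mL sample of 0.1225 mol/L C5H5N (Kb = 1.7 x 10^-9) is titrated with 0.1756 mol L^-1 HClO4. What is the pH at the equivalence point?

3.19

n(C5H5N) = 0.1225 x 0.02105 = 0.002579 mol; V(HClO4) at equivalence = 0.002579/0.1756 = 0.01468 L.
At equivalence the base is fully converted to C5H5NH+; total volume = 0.03573 L, so [C5H5NH+] = 0.002579/0.03573 = 0.07216 M.
Ka(C5H5NH+) = Kw/Kb = 1.0e-14 / 1.7 x 10^-9 = 5.88e-6.
[H^+] = sqrt(Ka x [C5H5NH+]) = sqrt(5.88e-6 x 0.07216) = 0.000652 M.
pH = -log(0.000652) = 3.19.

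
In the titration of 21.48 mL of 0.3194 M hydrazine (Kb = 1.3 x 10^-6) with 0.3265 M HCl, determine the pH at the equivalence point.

n(N2H4) = 0.3194 x 0.02148 = 0.006861 mol; V(HCl) at equivalence = 0.006861/0.3265 = 0.02101 L.
At equivalence the base is fully converted to N2H5+; total volume = 0.04249 L, so [N2H5+] = 0.006861/0.04249 = 0.1615 M.
Ka(N2H5+) = Kw/Kb = 1.0e-14 / 1.3 x 10^-6 = 7.69e-9.
[H^+] = sqrt(Ka x [N2H5+]) = sqrt(7.69e-9 x 0.1615) = 3.52e-5 M.
pH = -log(3.52e-5) = 4.45.

4.45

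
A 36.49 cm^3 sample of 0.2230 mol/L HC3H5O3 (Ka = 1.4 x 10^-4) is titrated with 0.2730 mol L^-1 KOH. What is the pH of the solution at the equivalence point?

8.47

n(HC3H5O3) = 0.2230 x 0.03649 = 0.008137 mol; V(KOH) at equivalence = 0.008137/0.2730 = 0.02981 L.
At equivalence all the acid is converted to C3H5O3-; total volume = 0.03649 + 0.02981 = 0.06630 L, so [C3H5O3-] = 0.008137/0.06630 = 0.1227 M.
Kb = Kw/Ka = 1.0e-14 / 1.4 x 10^-4 = 7.14e-11.
[OH^-] = sqrt(Kb x [C3H5O3-]) = sqrt(7.14e-11 x 0.1227) = 2.96e-6 M.
pOH = 5.53, so pH = 14.00 - 5.53 = 8.47.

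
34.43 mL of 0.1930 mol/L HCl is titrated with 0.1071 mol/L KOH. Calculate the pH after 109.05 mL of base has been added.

n(acid) = 0.1930 x 0.03443 = 0.006645 mol; n(KOH) added = 0.1071 x 0.1090 = 0.01168 mol.
Base is in excess by 0.01168 - 0.006645 = 0.005034 mol in a total volume of 0.1435 L.
[OH^-] = 0.005034/0.1435 = 0.03509 M, so pOH = 1.45 and pH = 14.00 - 1.45 = 12.55.

12.55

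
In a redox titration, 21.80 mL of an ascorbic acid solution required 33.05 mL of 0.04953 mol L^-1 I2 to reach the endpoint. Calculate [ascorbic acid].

n(I2) = 0.04953 x 0.03305 = 0.001637 mol.
From the balanced equation, 1 mol I2 reacts with 1 mol ascorbic acid, so n(ascorbic acid) = 0.001637 x 1/1 = 0.001637 mol.
[ascorbic acid] = 0.001637 / 0.02180 L = 0.0751 M.

0.0751 M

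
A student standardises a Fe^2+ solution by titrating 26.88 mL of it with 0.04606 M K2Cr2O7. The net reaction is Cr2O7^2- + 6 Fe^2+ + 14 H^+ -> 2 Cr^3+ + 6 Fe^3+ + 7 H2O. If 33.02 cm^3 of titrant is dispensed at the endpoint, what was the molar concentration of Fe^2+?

0.339 M

n(K2Cr2O7) = 0.04606 x 0.03302 = 0.001521 mol.
From the balanced equation, 1 mol K2Cr2O7 reacts with 6 mol Fe^2+, so n(Fe^2+) = 0.001521 x 6/1 = 0.009125 mol.
[Fe^2+] = 0.009125 / 0.02688 L = 0.339 M.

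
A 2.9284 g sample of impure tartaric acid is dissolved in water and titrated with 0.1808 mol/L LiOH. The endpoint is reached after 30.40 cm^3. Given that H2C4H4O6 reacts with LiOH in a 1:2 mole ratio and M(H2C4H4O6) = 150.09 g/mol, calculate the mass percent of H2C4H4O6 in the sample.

n(LiOH) = 0.1808 x 0.03040 = 0.005496 mol.
n(H2C4H4O6) = 0.005496 / 2 = 0.002748 mol.
mass of H2C4H4O6 = 0.002748 x 150.09 = 0.4125 g.
% purity = 0.4125 / 2.9284 x 100 = 14.1%.

14.1%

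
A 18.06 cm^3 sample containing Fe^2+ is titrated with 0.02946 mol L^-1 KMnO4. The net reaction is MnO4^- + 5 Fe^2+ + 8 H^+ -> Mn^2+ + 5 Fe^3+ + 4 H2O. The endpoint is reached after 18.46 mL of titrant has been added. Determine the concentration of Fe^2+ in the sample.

0.151 M

n(KMnO4) = 0.02946 x 0.01846 = 0.0005438 mol.
From the balanced equation, 1 mol KMnO4 reacts with 5 mol Fe^2+, so n(Fe^2+) = 0.0005438 x 5/1 = 0.002719 mol.
[Fe^2+] = 0.002719 / 0.01806 L = 0.151 M.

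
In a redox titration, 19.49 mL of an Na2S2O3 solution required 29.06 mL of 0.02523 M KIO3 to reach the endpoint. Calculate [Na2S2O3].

0.226 M

n(KIO3) = 0.02523 x 0.02906 = 0.0007332 mol.
From the balanced equation, 1 mol KIO3 reacts with 6 mol Na2S2O3, so n(Na2S2O3) = 0.0007332 x 6/1 = 0.004399 mol.
[Na2S2O3] = 0.004399 / 0.01949 L = 0.226 M.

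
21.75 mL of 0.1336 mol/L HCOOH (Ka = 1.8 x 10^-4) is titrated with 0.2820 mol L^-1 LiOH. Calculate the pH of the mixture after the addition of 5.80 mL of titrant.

Initial n(HCOOH) = 0.1336 x 0.02175 = 0.002906 mol.
n(LiOH) added = 0.2820 x 0.005800 = 0.001636 mol, converting that many moles of HCOOH to HCOO-.
Remaining n(HCOOH) = 0.001270 mol; n(HCOO-) = 0.001636 mol.
By Henderson-Hasselbalch, pH = pKa + log([A^-]/[HA]) = 3.74 + log(0.001636/0.001270) = 3.74 + (+0.11) = 3.85.

3.85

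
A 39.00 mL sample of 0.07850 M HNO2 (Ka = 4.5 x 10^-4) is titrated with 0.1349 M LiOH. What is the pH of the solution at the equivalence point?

8.02

n(HNO2) = 0.07850 x 0.03900 = 0.003061 mol; V(LiOH) at equivalence = 0.003061/0.1349 = 0.02269 L.
At equivalence all the acid is converted to NO2-; total volume = 0.03900 + 0.02269 = 0.06169 L, so [NO2-] = 0.003061/0.06169 = 0.04962 M.
Kb = Kw/Ka = 1.0e-14 / 4.5 x 10^-4 = 2.22e-11.
[OH^-] = sqrt(Kb x [NO2-]) = sqrt(2.22e-11 x 0.04962) = 1.05e-6 M.
pOH = 5.98, so pH = 14.00 - 5.98 = 8.02.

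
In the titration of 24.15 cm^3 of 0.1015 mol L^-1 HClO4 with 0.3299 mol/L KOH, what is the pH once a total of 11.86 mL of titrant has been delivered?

n(acid) = 0.1015 x 0.02415 = 0.002451 mol; n(KOH) added = 0.3299 x 0.01186 = 0.003913 mol.
Base is in excess by 0.003913 - 0.002451 = 0.001461 mol in a total volume of 0.03601 L.
[OH^-] = 0.001461/0.03601 = 0.04058 M, so pOH = 1.39 and pH = 14.00 - 1.39 = 12.61.

12.61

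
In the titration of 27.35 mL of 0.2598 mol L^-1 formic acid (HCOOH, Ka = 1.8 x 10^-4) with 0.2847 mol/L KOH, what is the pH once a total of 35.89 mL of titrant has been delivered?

n(acid) = 0.2598 x 0.02735 = 0.007106 mol; n(KOH) added = 0.2847 x 0.03589 = 0.01022 mol.
Base is in excess by 0.01022 - 0.007106 = 0.003112 mol in a total volume of 0.06324 L.
[OH^-] = 0.003112/0.06324 = 0.04921 M, so pOH = 1.31 and pH = 14.00 - 1.31 = 12.69.

12.69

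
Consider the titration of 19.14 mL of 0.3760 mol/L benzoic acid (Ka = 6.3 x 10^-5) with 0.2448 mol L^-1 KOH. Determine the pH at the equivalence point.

8.69

n(C6H5COOH) = 0.3760 x 0.01914 = 0.007197 mol; V(KOH) at equivalence = 0.007197/0.2448 = 0.02940 L.
At equivalence all the acid is converted to C6H5COO-; total volume = 0.01914 + 0.02940 = 0.04854 L, so [C6H5COO-] = 0.007197/0.04854 = 0.1483 M.
Kb = Kw/Ka = 1.0e-14 / 6.3 x 10^-5 = 1.59e-10.
[OH^-] = sqrt(Kb x [C6H5COO-]) = sqrt(1.59e-10 x 0.1483) = 4.85e-6 M.
pOH = 5.31, so pH = 14.00 - 5.31 = 8.69.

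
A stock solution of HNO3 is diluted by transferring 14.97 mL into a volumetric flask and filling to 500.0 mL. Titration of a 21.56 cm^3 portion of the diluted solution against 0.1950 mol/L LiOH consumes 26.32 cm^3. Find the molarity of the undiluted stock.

7.95 M

n(LiOH) = 0.1950 x 0.02632 = 0.005132 mol.
n(HNO3) in the aliquot = 0.005132 mol.
[diluted HNO3] = 0.005132 / 0.02156 = 0.2381 M.
Dilution factor = 500.0/14.97 = 33.40, so [stock] = 0.2381 x 33.40 = 7.95 M.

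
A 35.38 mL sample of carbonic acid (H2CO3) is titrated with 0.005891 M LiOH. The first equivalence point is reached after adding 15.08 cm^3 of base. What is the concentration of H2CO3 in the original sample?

0.00251 M

n(LiOH) = 0.005891 x 0.01508 = 8.884e-5 mol.
At the first equivalence point, 1 mol OH^- react per mol H2CO3, so n(H2CO3) = 8.884e-5 / 1 = 8.884e-5 mol.
[H2CO3] = 8.884e-5 / 0.03538 L = 0.00251 M.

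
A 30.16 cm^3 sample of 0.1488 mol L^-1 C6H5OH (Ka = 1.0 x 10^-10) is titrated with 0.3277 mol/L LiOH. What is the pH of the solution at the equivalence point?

n(C6H5OH) = 0.1488 x 0.03016 = 0.004488 mol; V(LiOH) at equivalence = 0.004488/0.3277 = 0.01369 L.
At equivalence all the acid is converted to C6H5O-; total volume = 0.03016 + 0.01369 = 0.04385 L, so [C6H5O-] = 0.004488/0.04385 = 0.1023 M.
Kb = Kw/Ka = 1.0e-14 / 1.0 x 10^-10 = 0.000100.
[OH^-] = sqrt(Kb x [C6H5O-]) = sqrt(0.000100 x 0.1023) = 0.00320 M.
pOH = 2.49, so pH = 14.00 - 2.49 = 11.51.

11.51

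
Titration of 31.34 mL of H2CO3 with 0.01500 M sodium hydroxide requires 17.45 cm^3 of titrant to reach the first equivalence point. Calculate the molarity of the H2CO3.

0.00835 M

n(NaOH) = 0.01500 x 0.01745 = 0.0002617 mol.
At the first equivalence point, 1 mol OH^- react per mol H2CO3, so n(H2CO3) = 0.0002617 / 1 = 0.0002617 mol.
[H2CO3] = 0.0002617 / 0.03134 L = 0.00835 M.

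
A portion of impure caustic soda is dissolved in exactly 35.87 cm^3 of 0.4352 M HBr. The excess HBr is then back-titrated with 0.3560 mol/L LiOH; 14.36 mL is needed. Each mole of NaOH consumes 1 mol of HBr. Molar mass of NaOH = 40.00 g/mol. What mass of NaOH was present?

Total n(HBr) added = 0.4352 x 0.03587 = 0.01561 mol.
n(LiOH) used = 0.3560 x 0.01436 = 0.005112 mol, which equals the excess n(HBr).
So n(HBr) consumed by the sample = 0.01561 - 0.005112 = 0.01050 mol.
n(NaOH) = 0.01050 / 1 = 0.01050 mol.
mass = 0.01050 mol x 40.00 g/mol = 0.420 g.

0.420 g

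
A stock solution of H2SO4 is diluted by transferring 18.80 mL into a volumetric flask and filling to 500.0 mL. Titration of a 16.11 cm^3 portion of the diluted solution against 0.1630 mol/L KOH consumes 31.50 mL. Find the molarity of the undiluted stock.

4.24 M

n(KOH) = 0.1630 x 0.03150 = 0.005135 mol.
n(H2SO4) in the aliquot = 0.005135 x 1/2 = 0.002567 mol.
[diluted H2SO4] = 0.002567 / 0.01611 = 0.1594 M.
Dilution factor = 500.0/18.80 = 26.60, so [stock] = 0.1594 x 26.60 = 4.24 M.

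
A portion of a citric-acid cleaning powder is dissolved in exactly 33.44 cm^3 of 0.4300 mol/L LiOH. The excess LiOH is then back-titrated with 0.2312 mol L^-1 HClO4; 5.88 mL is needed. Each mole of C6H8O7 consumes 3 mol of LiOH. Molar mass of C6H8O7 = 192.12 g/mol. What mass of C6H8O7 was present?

0.834 g

Total n(LiOH) added = 0.4300 x 0.03344 = 0.01438 mol.
n(HClO4) used = 0.2312 x 0.005880 = 0.001359 mol, which equals the excess n(LiOH).
So n(LiOH) consumed by the sample = 0.01438 - 0.001359 = 0.01302 mol.
n(C6H8O7) = 0.01302 / 3 = 0.004340 mol.
mass = 0.004340 mol x 192.12 g/mol = 0.834 g.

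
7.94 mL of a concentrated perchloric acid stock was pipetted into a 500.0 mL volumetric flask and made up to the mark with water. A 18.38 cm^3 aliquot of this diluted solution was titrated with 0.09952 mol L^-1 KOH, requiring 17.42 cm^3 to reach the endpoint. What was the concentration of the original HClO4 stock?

5.94 M

n(KOH) = 0.09952 x 0.01742 = 0.001734 mol.
n(HClO4) in the aliquot = 0.001734 mol.
[diluted HClO4] = 0.001734 / 0.01838 = 0.09432 M.
Dilution factor = 500.0/7.940 = 62.97, so [stock] = 0.09432 x 62.97 = 5.94 M.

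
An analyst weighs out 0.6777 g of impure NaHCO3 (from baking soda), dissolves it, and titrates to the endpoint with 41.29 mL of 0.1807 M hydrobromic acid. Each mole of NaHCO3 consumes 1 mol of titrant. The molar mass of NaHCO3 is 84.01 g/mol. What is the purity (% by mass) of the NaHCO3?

n(HBr) = 0.1807 x 0.04129 = 0.007461 mol.
n(NaHCO3) = 0.007461 / 1 = 0.007461 mol.
mass of NaHCO3 = 0.007461 x 84.01 = 0.6268 g.
% purity = 0.6268 / 0.6777 x 100 = 92.5%.

92.5%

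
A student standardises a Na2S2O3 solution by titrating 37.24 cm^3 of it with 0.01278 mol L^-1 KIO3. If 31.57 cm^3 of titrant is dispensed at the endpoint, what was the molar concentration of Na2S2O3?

n(KIO3) = 0.01278 x 0.03157 = 0.0004035 mol.
From the balanced equation, 1 mol KIO3 reacts with 6 mol Na2S2O3, so n(Na2S2O3) = 0.0004035 x 6/1 = 0.002421 mol.
[Na2S2O3] = 0.002421 / 0.03724 L = 0.0650 M.

0.0650 M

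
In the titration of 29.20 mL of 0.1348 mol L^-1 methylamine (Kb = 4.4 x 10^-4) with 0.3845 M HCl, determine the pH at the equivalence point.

5.82

n(CH3NH2) = 0.1348 x 0.02920 = 0.003936 mol; V(HCl) at equivalence = 0.003936/0.3845 = 0.01024 L.
At equivalence the base is fully converted to CH3NH3+; total volume = 0.03944 L, so [CH3NH3+] = 0.003936/0.03944 = 0.09981 M.
Ka(CH3NH3+) = Kw/Kb = 1.0e-14 / 4.4 x 10^-4 = 2.27e-11.
[H^+] = sqrt(Ka x [CH3NH3+]) = sqrt(2.27e-11 x 0.09981) = 1.51e-6 M.
pH = -log(1.51e-6) = 5.82.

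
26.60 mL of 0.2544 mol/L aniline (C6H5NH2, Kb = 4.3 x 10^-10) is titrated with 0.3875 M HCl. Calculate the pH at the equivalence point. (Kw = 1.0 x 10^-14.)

n(C6H5NH2) = 0.2544 x 0.02660 = 0.006767 mol; V(HCl) at equivalence = 0.006767/0.3875 = 0.01746 L.
At equivalence the base is fully converted to C6H5NH3+; total volume = 0.04406 L, so [C6H5NH3+] = 0.006767/0.04406 = 0.1536 M.
Ka(C6H5NH3+) = Kw/Kb = 1.0e-14 / 4.3 x 10^-10 = 2.33e-5.
[H^+] = sqrt(Ka x [C6H5NH3+]) = sqrt(2.33e-5 x 0.1536) = 0.00189 M.
pH = -log(0.00189) = 2.72.

2.72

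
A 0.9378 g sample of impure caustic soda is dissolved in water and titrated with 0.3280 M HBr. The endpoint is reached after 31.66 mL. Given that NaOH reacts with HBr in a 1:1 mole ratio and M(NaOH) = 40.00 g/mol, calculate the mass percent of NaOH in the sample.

n(HBr) = 0.3280 x 0.03166 = 0.01038 mol.
n(NaOH) = 0.01038 / 1 = 0.01038 mol.
mass of NaOH = 0.01038 x 40.00 = 0.4154 g.
% purity = 0.4154 / 0.9378 x 100 = 44.3%.

44.3%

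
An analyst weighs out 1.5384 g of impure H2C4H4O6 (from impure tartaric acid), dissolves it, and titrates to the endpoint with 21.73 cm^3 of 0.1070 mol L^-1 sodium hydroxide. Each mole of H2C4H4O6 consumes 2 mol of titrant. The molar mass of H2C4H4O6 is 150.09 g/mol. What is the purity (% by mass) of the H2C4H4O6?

11.3%

n(NaOH) = 0.1070 x 0.02173 = 0.002325 mol.
n(H2C4H4O6) = 0.002325 / 2 = 0.001163 mol.
mass of H2C4H4O6 = 0.001163 x 150.09 = 0.1745 g.
% purity = 0.1745 / 1.5384 x 100 = 11.3%.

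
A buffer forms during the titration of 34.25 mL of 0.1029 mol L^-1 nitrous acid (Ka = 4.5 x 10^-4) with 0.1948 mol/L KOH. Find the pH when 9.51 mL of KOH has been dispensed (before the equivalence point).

3.39

Initial n(HNO2) = 0.1029 x 0.03425 = 0.003524 mol.
n(KOH) added = 0.1948 x 0.009510 = 0.001853 mol, converting that many moles of HNO2 to NO2-.
Remaining n(HNO2) = 0.001672 mol; n(NO2-) = 0.001853 mol.
By Henderson-Hasselbalch, pH = pKa + log([A^-]/[HA]) = 3.35 + log(0.001853/0.001672) = 3.35 + (+0.04) = 3.39.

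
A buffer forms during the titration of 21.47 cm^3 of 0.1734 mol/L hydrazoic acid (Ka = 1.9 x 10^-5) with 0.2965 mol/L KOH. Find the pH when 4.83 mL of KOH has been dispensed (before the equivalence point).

Initial n(HN3) = 0.1734 x 0.02147 = 0.003723 mol.
n(KOH) added = 0.2965 x 0.004830 = 0.001432 mol, converting that many moles of HN3 to N3-.
Remaining n(HN3) = 0.002291 mol; n(N3-) = 0.001432 mol.
By Henderson-Hasselbalch, pH = pKa + log([A^-]/[HA]) = 4.72 + log(0.001432/0.002291) = 4.72 + (-0.20) = 4.52.

4.52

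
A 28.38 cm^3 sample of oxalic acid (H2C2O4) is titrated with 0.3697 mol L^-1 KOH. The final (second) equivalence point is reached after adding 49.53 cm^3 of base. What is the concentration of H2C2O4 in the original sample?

n(KOH) = 0.3697 x 0.04953 = 0.01831 mol.
At the final (second) equivalence point, 2 mol OH^- react per mol H2C2O4, so n(H2C2O4) = 0.01831 / 2 = 0.009156 mol.
[H2C2O4] = 0.009156 / 0.02838 L = 0.323 M.

0.323 M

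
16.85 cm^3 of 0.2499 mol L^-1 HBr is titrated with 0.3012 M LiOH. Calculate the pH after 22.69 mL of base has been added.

12.82

n(acid) = 0.2499 x 0.01685 = 0.004211 mol; n(LiOH) added = 0.3012 x 0.02269 = 0.006834 mol.
Base is in excess by 0.006834 - 0.004211 = 0.002623 mol in a total volume of 0.03954 L.
[OH^-] = 0.002623/0.03954 = 0.06635 M, so pOH = 1.18 and pH = 14.00 - 1.18 = 12.82.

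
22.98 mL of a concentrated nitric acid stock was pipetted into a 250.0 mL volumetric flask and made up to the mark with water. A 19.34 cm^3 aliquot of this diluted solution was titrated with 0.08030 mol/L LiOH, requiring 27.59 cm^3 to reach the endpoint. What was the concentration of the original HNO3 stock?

n(LiOH) = 0.08030 x 0.02759 = 0.002215 mol.
n(HNO3) in the aliquot = 0.002215 mol.
[diluted HNO3] = 0.002215 / 0.01934 = 0.1146 M.
Dilution factor = 250.0/22.98 = 10.88, so [stock] = 0.1146 x 10.88 = 1.25 M.

1.25 M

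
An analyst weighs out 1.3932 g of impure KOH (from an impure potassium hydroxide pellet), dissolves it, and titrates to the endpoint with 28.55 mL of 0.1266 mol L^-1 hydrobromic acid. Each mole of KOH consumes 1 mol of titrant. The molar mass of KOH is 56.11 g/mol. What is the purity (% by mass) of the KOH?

n(HBr) = 0.1266 x 0.02855 = 0.003614 mol.
n(KOH) = 0.003614 / 1 = 0.003614 mol.
mass of KOH = 0.003614 x 56.11 = 0.2028 g.
% purity = 0.2028 / 1.3932 x 100 = 14.6%.

14.6%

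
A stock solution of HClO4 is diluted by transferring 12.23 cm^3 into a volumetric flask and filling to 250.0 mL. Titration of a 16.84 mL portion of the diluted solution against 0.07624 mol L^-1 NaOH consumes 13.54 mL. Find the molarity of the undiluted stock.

1.25 M

n(NaOH) = 0.07624 x 0.01354 = 0.001032 mol.
n(HClO4) in the aliquot = 0.001032 mol.
[diluted HClO4] = 0.001032 / 0.01684 = 0.06130 M.
Dilution factor = 250.0/12.23 = 20.44, so [stock] = 0.06130 x 20.44 = 1.25 M.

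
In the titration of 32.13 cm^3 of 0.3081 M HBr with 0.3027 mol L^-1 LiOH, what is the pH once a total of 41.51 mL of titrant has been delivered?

n(acid) = 0.3081 x 0.03213 = 0.009899 mol; n(LiOH) added = 0.3027 x 0.04151 = 0.01257 mol.
Base is in excess by 0.01257 - 0.009899 = 0.002666 mol in a total volume of 0.07364 L.
[OH^-] = 0.002666/0.07364 = 0.03620 M, so pOH = 1.44 and pH = 14.00 - 1.44 = 12.56.

12.56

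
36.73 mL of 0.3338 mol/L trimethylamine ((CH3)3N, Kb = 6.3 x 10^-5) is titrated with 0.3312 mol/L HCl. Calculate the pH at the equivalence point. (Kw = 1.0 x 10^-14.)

5.29

n((CH3)3N) = 0.3338 x 0.03673 = 0.01226 mol; V(HCl) at equivalence = 0.01226/0.3312 = 0.03702 L.
At equivalence the base is fully converted to (CH3)3NH+; total volume = 0.07375 L, so [(CH3)3NH+] = 0.01226/0.07375 = 0.1662 M.
Ka((CH3)3NH+) = Kw/Kb = 1.0e-14 / 6.3 x 10^-5 = 1.59e-10.
[H^+] = sqrt(Ka x [(CH3)3NH+]) = sqrt(1.59e-10 x 0.1662) = 5.14e-6 M.
pH = -log(5.14e-6) = 5.29.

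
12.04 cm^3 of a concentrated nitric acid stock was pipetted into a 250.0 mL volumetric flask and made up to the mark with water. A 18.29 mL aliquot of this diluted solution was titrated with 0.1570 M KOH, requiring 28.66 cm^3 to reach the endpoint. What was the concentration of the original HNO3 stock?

5.11 M

n(KOH) = 0.1570 x 0.02866 = 0.004500 mol.
n(HNO3) in the aliquot = 0.004500 mol.
[diluted HNO3] = 0.004500 / 0.01829 = 0.2460 M.
Dilution factor = 250.0/12.04 = 20.76, so [stock] = 0.2460 x 20.76 = 5.11 M.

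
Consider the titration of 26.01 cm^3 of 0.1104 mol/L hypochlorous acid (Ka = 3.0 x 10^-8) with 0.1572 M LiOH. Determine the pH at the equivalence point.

n(HClO) = 0.1104 x 0.02601 = 0.002872 mol; V(LiOH) at equivalence = 0.002872/0.1572 = 0.01827 L.
At equivalence all the acid is converted to ClO-; total volume = 0.02601 + 0.01827 = 0.04428 L, so [ClO-] = 0.002872/0.04428 = 0.06485 M.
Kb = Kw/Ka = 1.0e-14 / 3.0 x 10^-8 = 3.33e-7.
[OH^-] = sqrt(Kb x [ClO-]) = sqrt(3.33e-7 x 0.06485) = 0.000147 M.
pOH = 3.83, so pH = 14.00 - 3.83 = 10.17.

10.17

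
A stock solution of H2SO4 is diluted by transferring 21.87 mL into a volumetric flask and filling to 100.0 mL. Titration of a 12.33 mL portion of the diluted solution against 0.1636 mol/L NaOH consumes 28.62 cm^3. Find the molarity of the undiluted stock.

n(NaOH) = 0.1636 x 0.02862 = 0.004682 mol.
n(H2SO4) in the aliquot = 0.004682 x 1/2 = 0.002341 mol.
[diluted H2SO4] = 0.002341 / 0.01233 = 0.1899 M.
Dilution factor = 100.0/21.87 = 4.572, so [stock] = 0.1899 x 4.572 = 0.868 M.

0.868 M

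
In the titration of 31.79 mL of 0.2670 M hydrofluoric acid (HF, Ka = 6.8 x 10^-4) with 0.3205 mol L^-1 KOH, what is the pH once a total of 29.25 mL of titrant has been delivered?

n(acid) = 0.2670 x 0.03179 = 0.008488 mol; n(KOH) added = 0.3205 x 0.02925 = 0.009375 mol.
Base is in excess by 0.009375 - 0.008488 = 0.0008867 mol in a total volume of 0.06104 L.
[OH^-] = 0.0008867/0.06104 = 0.01453 M, so pOH = 1.84 and pH = 14.00 - 1.84 = 12.16.

12.16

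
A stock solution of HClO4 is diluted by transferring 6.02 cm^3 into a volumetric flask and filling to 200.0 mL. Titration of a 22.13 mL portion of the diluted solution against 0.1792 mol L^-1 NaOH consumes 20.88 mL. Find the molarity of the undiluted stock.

n(NaOH) = 0.1792 x 0.02088 = 0.003742 mol.
n(HClO4) in the aliquot = 0.003742 mol.
[diluted HClO4] = 0.003742 / 0.02213 = 0.1691 M.
Dilution factor = 200.0/6.020 = 33.22, so [stock] = 0.1691 x 33.22 = 5.62 M.

5.62 M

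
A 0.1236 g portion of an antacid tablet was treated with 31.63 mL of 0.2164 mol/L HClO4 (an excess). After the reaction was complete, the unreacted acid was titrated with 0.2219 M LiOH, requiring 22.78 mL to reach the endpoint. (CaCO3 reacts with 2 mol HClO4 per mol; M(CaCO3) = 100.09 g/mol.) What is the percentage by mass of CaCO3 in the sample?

72.5%

Total n(HClO4) added = 0.2164 x 0.03163 = 0.006845 mol.
n(LiOH) used = 0.2219 x 0.02278 = 0.005055 mol, which equals the excess n(HClO4).
So n(HClO4) consumed by the sample = 0.006845 - 0.005055 = 0.001790 mol.
n(CaCO3) = 0.001790 / 2 = 0.0008949 mol.
mass CaCO3 = 0.0008949 x 100.09 = 0.08957 g, so %CaCO3 = 0.08957/0.1236 x 100 = 72.5%.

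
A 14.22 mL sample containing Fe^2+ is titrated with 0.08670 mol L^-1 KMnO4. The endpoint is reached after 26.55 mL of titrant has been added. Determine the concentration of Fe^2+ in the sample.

0.809 M

n(KMnO4) = 0.08670 x 0.02655 = 0.002302 mol.
From the balanced equation, 1 mol KMnO4 reacts with 5 mol Fe^2+, so n(Fe^2+) = 0.002302 x 5/1 = 0.01151 mol.
[Fe^2+] = 0.01151 / 0.01422 L = 0.809 M.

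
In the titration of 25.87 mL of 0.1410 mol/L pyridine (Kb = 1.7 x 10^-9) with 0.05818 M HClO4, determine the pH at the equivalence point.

n(C5H5N) = 0.1410 x 0.02587 = 0.003648 mol; V(HClO4) at equivalence = 0.003648/0.05818 = 0.06270 L.
At equivalence the base is fully converted to C5H5NH+; total volume = 0.08857 L, so [C5H5NH+] = 0.003648/0.08857 = 0.04119 M.
Ka(C5H5NH+) = Kw/Kb = 1.0e-14 / 1.7 x 10^-9 = 5.88e-6.
[H^+] = sqrt(Ka x [C5H5NH+]) = sqrt(5.88e-6 x 0.04119) = 0.000492 M.
pH = -log(0.000492) = 3.31.

3.31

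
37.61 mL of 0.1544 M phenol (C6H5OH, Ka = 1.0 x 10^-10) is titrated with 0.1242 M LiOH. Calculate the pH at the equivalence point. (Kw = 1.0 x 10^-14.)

n(C6H5OH) = 0.1544 x 0.03761 = 0.005807 mol; V(LiOH) at equivalence = 0.005807/0.1242 = 0.04676 L.
At equivalence all the acid is converted to C6H5O-; total volume = 0.03761 + 0.04676 = 0.08437 L, so [C6H5O-] = 0.005807/0.08437 = 0.06883 M.
Kb = Kw/Ka = 1.0e-14 / 1.0 x 10^-10 = 0.000100.
[OH^-] = sqrt(Kb x [C6H5O-]) = sqrt(0.000100 x 0.06883) = 0.00262 M.
pOH = 2.58, so pH = 14.00 - 2.58 = 11.42.

11.42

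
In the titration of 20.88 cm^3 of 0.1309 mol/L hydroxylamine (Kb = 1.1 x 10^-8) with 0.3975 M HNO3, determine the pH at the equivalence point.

n(NH2OH) = 0.1309 x 0.02088 = 0.002733 mol; V(HNO3) at equivalence = 0.002733/0.3975 = 0.006876 L.
At equivalence the base is fully converted to NH3OH+; total volume = 0.02776 L, so [NH3OH+] = 0.002733/0.02776 = 0.09847 M.
Ka(NH3OH+) = Kw/Kb = 1.0e-14 / 1.1 x 10^-8 = 9.09e-7.
[H^+] = sqrt(Ka x [NH3OH+]) = sqrt(9.09e-7 x 0.09847) = 0.000299 M.
pH = -log(0.000299) = 3.52.

3.52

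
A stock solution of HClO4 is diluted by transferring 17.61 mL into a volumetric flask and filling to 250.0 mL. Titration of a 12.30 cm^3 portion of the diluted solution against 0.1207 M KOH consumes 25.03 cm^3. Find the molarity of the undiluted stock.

3.49 M

n(KOH) = 0.1207 x 0.02503 = 0.003021 mol.
n(HClO4) in the aliquot = 0.003021 mol.
[diluted HClO4] = 0.003021 / 0.01230 = 0.2456 M.
Dilution factor = 250.0/17.61 = 14.20, so [stock] = 0.2456 x 14.20 = 3.49 M.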